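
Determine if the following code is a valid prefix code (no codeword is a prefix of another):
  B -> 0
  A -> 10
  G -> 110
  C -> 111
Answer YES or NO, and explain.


Checking each pair (does one codeword prefix another?):
  B='0' vs A='10': no prefix
  B='0' vs G='110': no prefix
  B='0' vs C='111': no prefix
  A='10' vs B='0': no prefix
  A='10' vs G='110': no prefix
  A='10' vs C='111': no prefix
  G='110' vs B='0': no prefix
  G='110' vs A='10': no prefix
  G='110' vs C='111': no prefix
  C='111' vs B='0': no prefix
  C='111' vs A='10': no prefix
  C='111' vs G='110': no prefix
No violation found over all pairs.

YES -- this is a valid prefix code. No codeword is a prefix of any other codeword.


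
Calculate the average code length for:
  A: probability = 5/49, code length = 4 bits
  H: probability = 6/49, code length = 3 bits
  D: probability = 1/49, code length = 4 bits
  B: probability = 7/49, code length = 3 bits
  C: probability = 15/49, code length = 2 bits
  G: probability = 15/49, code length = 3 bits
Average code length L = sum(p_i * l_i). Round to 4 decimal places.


Weighted contributions p_i * l_i:
  A: (5/49) * 4 = 20/49
  H: (6/49) * 3 = 18/49
  D: (1/49) * 4 = 4/49
  B: (7/49) * 3 = 21/49
  C: (15/49) * 2 = 30/49
  G: (15/49) * 3 = 45/49
Sum = (20 + 18 + 4 + 21 + 30 + 45)/49 = 138/49

L = 138/49 = 2.8163 bits/symbol


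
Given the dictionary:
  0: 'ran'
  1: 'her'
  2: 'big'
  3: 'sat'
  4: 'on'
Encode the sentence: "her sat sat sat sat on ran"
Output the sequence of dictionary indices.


Look up each word in the dictionary:
  'her' -> 1
  'sat' -> 3
  'sat' -> 3
  'sat' -> 3
  'sat' -> 3
  'on' -> 4
  'ran' -> 0

Encoded: [1, 3, 3, 3, 3, 4, 0]


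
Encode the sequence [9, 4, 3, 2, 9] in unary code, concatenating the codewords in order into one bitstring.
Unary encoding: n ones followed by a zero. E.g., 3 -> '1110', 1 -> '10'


Encode each number as n ones followed by a terminating 0:
  9 -> 1111111110 (10 bits)
  4 -> 11110 (5 bits)
  3 -> 1110 (4 bits)
  2 -> 110 (3 bits)
  9 -> 1111111110 (10 bits)
Total length = 10 + 5 + 4 + 3 + 10 = 32 bits.

Unary([9, 4, 3, 2, 9]) = 11111111101111011101101111111110 (32 bits)


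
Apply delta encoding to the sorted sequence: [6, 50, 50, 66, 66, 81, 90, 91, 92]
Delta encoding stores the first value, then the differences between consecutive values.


First value: 6
Deltas:
  50 - 6 = 44
  50 - 50 = 0
  66 - 50 = 16
  66 - 66 = 0
  81 - 66 = 15
  90 - 81 = 9
  91 - 90 = 1
  92 - 91 = 1


Delta encoded: [6, 44, 0, 16, 0, 15, 9, 1, 1]


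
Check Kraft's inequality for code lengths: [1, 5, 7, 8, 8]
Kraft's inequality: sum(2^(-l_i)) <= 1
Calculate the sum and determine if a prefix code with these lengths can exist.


Sum = 2^(-1) + 2^(-5) + 2^(-7) + 2^(-8) + 2^(-8)
    = 0.5 + 0.03125 + 0.0078125 + 0.00390625 + 0.00390625
    = 140/256 = 0.546875
Since 0.546875 <= 1, Kraft's inequality IS satisfied.
A prefix code with these lengths CAN exist.

Kraft sum = 0.546875. Satisfied.


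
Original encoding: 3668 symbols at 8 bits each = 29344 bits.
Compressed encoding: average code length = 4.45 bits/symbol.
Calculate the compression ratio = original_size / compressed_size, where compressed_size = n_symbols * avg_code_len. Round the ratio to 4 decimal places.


original_size = n_symbols * orig_bits = 3668 * 8 = 29344 bits
compressed_size = n_symbols * avg_code_len = 3668 * 4.45 = 16322.6 bits
ratio = original_size / compressed_size = 29344 / 16322.6 = 1.7978

Compression ratio = 1.7978


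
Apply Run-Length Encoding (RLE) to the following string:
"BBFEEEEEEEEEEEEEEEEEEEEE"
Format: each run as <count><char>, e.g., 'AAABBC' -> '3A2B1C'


Scanning runs left to right:
  i=0: run of 'B' x 2 -> '2B'
  i=2: run of 'F' x 1 -> '1F'
  i=3: run of 'E' x 21 -> '21E'

RLE = 2B1F21E


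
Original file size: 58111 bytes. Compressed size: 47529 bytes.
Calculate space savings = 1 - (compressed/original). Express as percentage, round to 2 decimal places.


ratio = compressed/original = 47529/58111 = 0.8179
savings = 1 - ratio = 1 - 0.8179 = 0.1821
as a percentage: 0.1821 * 100 = 18.21%

Space savings = 1 - 47529/58111 = 18.21%


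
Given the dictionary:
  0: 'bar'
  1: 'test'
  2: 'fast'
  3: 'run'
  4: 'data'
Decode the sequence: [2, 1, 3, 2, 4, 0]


Look up each index in the dictionary:
  2 -> 'fast'
  1 -> 'test'
  3 -> 'run'
  2 -> 'fast'
  4 -> 'data'
  0 -> 'bar'

Decoded: "fast test run fast data bar"


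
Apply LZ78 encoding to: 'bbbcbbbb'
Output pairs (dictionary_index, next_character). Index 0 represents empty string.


LZ78 encoding steps:
Dictionary: {0: ''}
Step 1: w='' (idx 0), next='b' -> output (0, 'b'), add 'b' as idx 1
Step 2: w='b' (idx 1), next='b' -> output (1, 'b'), add 'bb' as idx 2
Step 3: w='' (idx 0), next='c' -> output (0, 'c'), add 'c' as idx 3
Step 4: w='bb' (idx 2), next='b' -> output (2, 'b'), add 'bbb' as idx 4
Step 5: w='b' (idx 1), end of input -> output (1, '')


Encoded: [(0, 'b'), (1, 'b'), (0, 'c'), (2, 'b'), (1, '')]


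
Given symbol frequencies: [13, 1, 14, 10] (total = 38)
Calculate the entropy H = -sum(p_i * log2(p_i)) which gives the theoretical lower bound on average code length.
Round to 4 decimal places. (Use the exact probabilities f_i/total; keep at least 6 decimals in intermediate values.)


Per-symbol terms -p_i * log2(p_i) with p_i = f_i/38:
  p = 13/38 = 0.342105: log2(p) = -1.547488, -p*log2(p) = 0.529404
  p = 1/38 = 0.026316: log2(p) = -5.247928, -p*log2(p) = 0.138103
  p = 14/38 = 0.368421: log2(p) = -1.440573, -p*log2(p) = 0.530737
  p = 10/38 = 0.263158: log2(p) = -1.925999, -p*log2(p) = 0.506842
H = 0.529404 + 0.138103 + 0.530737 + 0.506842 = 1.705086

H = 1.7051 bits/symbol


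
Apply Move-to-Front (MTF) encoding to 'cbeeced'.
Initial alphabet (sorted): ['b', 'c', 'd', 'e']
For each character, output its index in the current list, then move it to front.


MTF encoding:
'c': index 1 in ['b', 'c', 'd', 'e'] -> ['c', 'b', 'd', 'e']
'b': index 1 in ['c', 'b', 'd', 'e'] -> ['b', 'c', 'd', 'e']
'e': index 3 in ['b', 'c', 'd', 'e'] -> ['e', 'b', 'c', 'd']
'e': index 0 in ['e', 'b', 'c', 'd'] -> ['e', 'b', 'c', 'd']
'c': index 2 in ['e', 'b', 'c', 'd'] -> ['c', 'e', 'b', 'd']
'e': index 1 in ['c', 'e', 'b', 'd'] -> ['e', 'c', 'b', 'd']
'd': index 3 in ['e', 'c', 'b', 'd'] -> ['d', 'e', 'c', 'b']


Output: [1, 1, 3, 0, 2, 1, 3]


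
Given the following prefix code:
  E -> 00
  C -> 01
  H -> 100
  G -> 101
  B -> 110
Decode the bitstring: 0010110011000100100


Decoding step by step:
Bits 00 -> E
Bits 101 -> G
Bits 100 -> H
Bits 110 -> B
Bits 00 -> E
Bits 100 -> H
Bits 100 -> H


Decoded message: EGHBEHH


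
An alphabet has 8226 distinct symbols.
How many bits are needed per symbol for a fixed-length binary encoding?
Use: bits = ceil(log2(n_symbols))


log2(8226) = 13.006
Bracket: 2^13 = 8192 < 8226 <= 2^14 = 16384
So ceil(log2(8226)) = 14

bits = ceil(log2(8226)) = ceil(13.006) = 14 bits


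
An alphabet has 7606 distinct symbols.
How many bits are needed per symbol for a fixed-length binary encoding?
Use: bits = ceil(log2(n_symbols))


log2(7606) = 12.8929
Bracket: 2^12 = 4096 < 7606 <= 2^13 = 8192
So ceil(log2(7606)) = 13

bits = ceil(log2(7606)) = ceil(12.8929) = 13 bits


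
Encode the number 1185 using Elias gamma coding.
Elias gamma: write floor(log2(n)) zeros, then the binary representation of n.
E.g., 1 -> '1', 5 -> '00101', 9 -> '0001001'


num_bits = floor(log2(1185)) + 1 = 11
leading_zeros = num_bits - 1 = 10
binary(1185) = 10010100001

Elias gamma(1185) = '0000000000' + '10010100001' = 000000000010010100001 (21 bits)


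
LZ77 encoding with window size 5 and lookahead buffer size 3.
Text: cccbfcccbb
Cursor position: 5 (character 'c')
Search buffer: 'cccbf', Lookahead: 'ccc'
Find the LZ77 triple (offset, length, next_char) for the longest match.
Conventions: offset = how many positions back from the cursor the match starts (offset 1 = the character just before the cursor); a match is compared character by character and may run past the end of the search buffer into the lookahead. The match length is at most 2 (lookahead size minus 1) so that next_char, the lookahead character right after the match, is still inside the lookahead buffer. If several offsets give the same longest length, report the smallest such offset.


Try each offset into the search buffer:
  offset=1 (pos 4, char 'f'): match length 0
  offset=2 (pos 3, char 'b'): match length 0
  offset=3 (pos 2, char 'c'): match length 1
  offset=4 (pos 1, char 'c'): match length 2
  offset=5 (pos 0, char 'c'): match length 2
Longest match has length 2, found at offsets 4, 5; take the smallest, offset 4.
next_char = character at position 5 + 2 = 7 -> 'c'

Best match: offset=4, length=2 (matching 'cc' starting at position 1)
LZ77 triple: (4, 2, 'c')


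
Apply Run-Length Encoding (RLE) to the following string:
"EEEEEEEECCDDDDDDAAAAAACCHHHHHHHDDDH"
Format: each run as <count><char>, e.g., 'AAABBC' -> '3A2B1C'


Scanning runs left to right:
  i=0: run of 'E' x 8 -> '8E'
  i=8: run of 'C' x 2 -> '2C'
  i=10: run of 'D' x 6 -> '6D'
  i=16: run of 'A' x 6 -> '6A'
  i=22: run of 'C' x 2 -> '2C'
  i=24: run of 'H' x 7 -> '7H'
  i=31: run of 'D' x 3 -> '3D'
  i=34: run of 'H' x 1 -> '1H'

RLE = 8E2C6D6A2C7H3D1H


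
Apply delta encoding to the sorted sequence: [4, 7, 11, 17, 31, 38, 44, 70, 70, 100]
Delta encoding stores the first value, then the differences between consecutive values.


First value: 4
Deltas:
  7 - 4 = 3
  11 - 7 = 4
  17 - 11 = 6
  31 - 17 = 14
  38 - 31 = 7
  44 - 38 = 6
  70 - 44 = 26
  70 - 70 = 0
  100 - 70 = 30


Delta encoded: [4, 3, 4, 6, 14, 7, 6, 26, 0, 30]


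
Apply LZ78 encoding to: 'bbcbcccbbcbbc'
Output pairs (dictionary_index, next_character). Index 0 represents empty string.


LZ78 encoding steps:
Dictionary: {0: ''}
Step 1: w='' (idx 0), next='b' -> output (0, 'b'), add 'b' as idx 1
Step 2: w='b' (idx 1), next='c' -> output (1, 'c'), add 'bc' as idx 2
Step 3: w='bc' (idx 2), next='c' -> output (2, 'c'), add 'bcc' as idx 3
Step 4: w='' (idx 0), next='c' -> output (0, 'c'), add 'c' as idx 4
Step 5: w='b' (idx 1), next='b' -> output (1, 'b'), add 'bb' as idx 5
Step 6: w='c' (idx 4), next='b' -> output (4, 'b'), add 'cb' as idx 6
Step 7: w='bc' (idx 2), end of input -> output (2, '')


Encoded: [(0, 'b'), (1, 'c'), (2, 'c'), (0, 'c'), (1, 'b'), (4, 'b'), (2, '')]


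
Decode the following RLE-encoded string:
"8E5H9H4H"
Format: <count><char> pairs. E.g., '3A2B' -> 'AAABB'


Expanding each <count><char> pair:
  8E -> 'EEEEEEEE'
  5H -> 'HHHHH'
  9H -> 'HHHHHHHHH'
  4H -> 'HHHH'

Decoded = EEEEEEEEHHHHHHHHHHHHHHHHHH


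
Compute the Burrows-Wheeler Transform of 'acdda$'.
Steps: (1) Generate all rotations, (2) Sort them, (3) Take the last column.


Rotations (sorted):
  0: $acdda -> last char: a
  1: a$acdd -> last char: d
  2: acdda$ -> last char: $
  3: cdda$a -> last char: a
  4: da$acd -> last char: d
  5: dda$ac -> last char: c


BWT = ad$adc


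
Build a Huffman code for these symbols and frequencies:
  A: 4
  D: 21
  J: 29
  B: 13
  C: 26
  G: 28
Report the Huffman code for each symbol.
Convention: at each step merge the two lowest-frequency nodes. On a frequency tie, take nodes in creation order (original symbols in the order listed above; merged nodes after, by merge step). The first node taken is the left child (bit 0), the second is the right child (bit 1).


Huffman tree construction:
Step 1: Merge A(4) + B(13) = 17
Step 2: Merge (A+B)(17) + D(21) = 38
Step 3: Merge C(26) + G(28) = 54
Step 4: Merge J(29) + ((A+B)+D)(38) = 67
Step 5: Merge (C+G)(54) + (J+((A+B)+D))(67) = 121
Read each symbol's code off the tree from the root (left child = 0, right child = 1).

Codes:
  A: 1100 (length 4)
  D: 111 (length 3)
  J: 10 (length 2)
  B: 1101 (length 4)
  C: 00 (length 2)
  G: 01 (length 2)
Average code length: 297/121 = 2.4545 bits/symbol


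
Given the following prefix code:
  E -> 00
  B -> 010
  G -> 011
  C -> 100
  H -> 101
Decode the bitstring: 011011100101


Decoding step by step:
Bits 011 -> G
Bits 011 -> G
Bits 100 -> C
Bits 101 -> H


Decoded message: GGCH


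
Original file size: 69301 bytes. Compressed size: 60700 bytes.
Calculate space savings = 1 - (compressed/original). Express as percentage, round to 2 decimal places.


ratio = compressed/original = 60700/69301 = 0.875889
savings = 1 - ratio = 1 - 0.875889 = 0.124111
as a percentage: 0.124111 * 100 = 12.41%

Space savings = 1 - 60700/69301 = 12.41%


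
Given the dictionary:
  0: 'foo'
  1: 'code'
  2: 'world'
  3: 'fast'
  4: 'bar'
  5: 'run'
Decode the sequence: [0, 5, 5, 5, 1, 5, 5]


Look up each index in the dictionary:
  0 -> 'foo'
  5 -> 'run'
  5 -> 'run'
  5 -> 'run'
  1 -> 'code'
  5 -> 'run'
  5 -> 'run'

Decoded: "foo run run run code run run"


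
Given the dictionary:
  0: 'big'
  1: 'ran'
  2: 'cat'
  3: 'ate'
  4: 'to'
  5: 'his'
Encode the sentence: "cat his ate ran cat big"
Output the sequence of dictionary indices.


Look up each word in the dictionary:
  'cat' -> 2
  'his' -> 5
  'ate' -> 3
  'ran' -> 1
  'cat' -> 2
  'big' -> 0

Encoded: [2, 5, 3, 1, 2, 0]


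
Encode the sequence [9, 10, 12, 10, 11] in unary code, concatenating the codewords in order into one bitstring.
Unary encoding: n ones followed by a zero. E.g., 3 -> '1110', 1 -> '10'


Encode each number as n ones followed by a terminating 0:
  9 -> 1111111110 (10 bits)
  10 -> 11111111110 (11 bits)
  12 -> 1111111111110 (13 bits)
  10 -> 11111111110 (11 bits)
  11 -> 111111111110 (12 bits)
Total length = 10 + 11 + 13 + 11 + 12 = 57 bits.

Unary([9, 10, 12, 10, 11]) = 111111111011111111110111111111111011111111110111111111110 (57 bits)


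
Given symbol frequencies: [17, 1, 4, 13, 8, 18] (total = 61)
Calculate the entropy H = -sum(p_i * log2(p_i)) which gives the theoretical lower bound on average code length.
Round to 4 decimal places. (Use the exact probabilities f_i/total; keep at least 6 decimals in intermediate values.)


Per-symbol terms -p_i * log2(p_i) with p_i = f_i/61:
  p = 17/61 = 0.278689: log2(p) = -1.843274, -p*log2(p) = 0.513699
  p = 1/61 = 0.016393: log2(p) = -5.930737, -p*log2(p) = 0.097225
  p = 4/61 = 0.065574: log2(p) = -3.930737, -p*log2(p) = 0.257753
  p = 13/61 = 0.213115: log2(p) = -2.230298, -p*log2(p) = 0.475309
  p = 8/61 = 0.131148: log2(p) = -2.930737, -p*log2(p) = 0.384359
  p = 18/61 = 0.295082: log2(p) = -1.760812, -p*log2(p) = 0.519584
H = 0.513699 + 0.097225 + 0.257753 + 0.475309 + 0.384359 + 0.519584 = 2.247929

H = 2.2479 bits/symbol


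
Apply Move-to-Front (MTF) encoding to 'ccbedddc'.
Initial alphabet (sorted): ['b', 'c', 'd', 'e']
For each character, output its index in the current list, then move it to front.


MTF encoding:
'c': index 1 in ['b', 'c', 'd', 'e'] -> ['c', 'b', 'd', 'e']
'c': index 0 in ['c', 'b', 'd', 'e'] -> ['c', 'b', 'd', 'e']
'b': index 1 in ['c', 'b', 'd', 'e'] -> ['b', 'c', 'd', 'e']
'e': index 3 in ['b', 'c', 'd', 'e'] -> ['e', 'b', 'c', 'd']
'd': index 3 in ['e', 'b', 'c', 'd'] -> ['d', 'e', 'b', 'c']
'd': index 0 in ['d', 'e', 'b', 'c'] -> ['d', 'e', 'b', 'c']
'd': index 0 in ['d', 'e', 'b', 'c'] -> ['d', 'e', 'b', 'c']
'c': index 3 in ['d', 'e', 'b', 'c'] -> ['c', 'd', 'e', 'b']


Output: [1, 0, 1, 3, 3, 0, 0, 3]


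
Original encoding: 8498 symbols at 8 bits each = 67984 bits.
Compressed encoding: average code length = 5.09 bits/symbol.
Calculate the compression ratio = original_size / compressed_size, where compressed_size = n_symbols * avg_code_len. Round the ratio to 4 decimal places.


original_size = n_symbols * orig_bits = 8498 * 8 = 67984 bits
compressed_size = n_symbols * avg_code_len = 8498 * 5.09 = 43254.82 bits
ratio = original_size / compressed_size = 67984 / 43254.82 = 1.5717

Compression ratio = 1.5717


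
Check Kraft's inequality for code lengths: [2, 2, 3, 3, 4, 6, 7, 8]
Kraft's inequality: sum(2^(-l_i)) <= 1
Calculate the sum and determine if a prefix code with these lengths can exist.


Sum = 2^(-2) + 2^(-2) + 2^(-3) + 2^(-3) + 2^(-4) + 2^(-6) + 2^(-7) + 2^(-8)
    = 0.25 + 0.25 + 0.125 + 0.125 + 0.0625 + 0.015625 + 0.0078125 + 0.00390625
    = 215/256 = 0.83984375
Since 0.83984375 <= 1, Kraft's inequality IS satisfied.
A prefix code with these lengths CAN exist.

Kraft sum = 0.83984375. Satisfied.


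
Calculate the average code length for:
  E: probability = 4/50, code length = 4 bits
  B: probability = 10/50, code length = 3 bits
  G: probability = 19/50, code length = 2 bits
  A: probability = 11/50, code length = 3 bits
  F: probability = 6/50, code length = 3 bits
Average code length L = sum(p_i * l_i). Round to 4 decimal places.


Weighted contributions p_i * l_i:
  E: (4/50) * 4 = 16/50
  B: (10/50) * 3 = 30/50
  G: (19/50) * 2 = 38/50
  A: (11/50) * 3 = 33/50
  F: (6/50) * 3 = 18/50
Sum = (16 + 30 + 38 + 33 + 18)/50 = 135/50

L = 135/50 = 2.7000 bits/symbol


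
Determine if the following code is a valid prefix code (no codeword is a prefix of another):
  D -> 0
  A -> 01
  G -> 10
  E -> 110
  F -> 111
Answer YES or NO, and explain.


Checking each pair (does one codeword prefix another?):
  D='0' vs A='01': prefix -- VIOLATION

NO -- this is NOT a valid prefix code. D (0) is a prefix of A (01).


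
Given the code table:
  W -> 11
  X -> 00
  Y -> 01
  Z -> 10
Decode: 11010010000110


Decoding:
11 -> W
01 -> Y
00 -> X
10 -> Z
00 -> X
01 -> Y
10 -> Z


Result: WYXZXYZ


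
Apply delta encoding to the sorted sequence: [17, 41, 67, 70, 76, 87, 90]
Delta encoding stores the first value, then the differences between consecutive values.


First value: 17
Deltas:
  41 - 17 = 24
  67 - 41 = 26
  70 - 67 = 3
  76 - 70 = 6
  87 - 76 = 11
  90 - 87 = 3


Delta encoded: [17, 24, 26, 3, 6, 11, 3]


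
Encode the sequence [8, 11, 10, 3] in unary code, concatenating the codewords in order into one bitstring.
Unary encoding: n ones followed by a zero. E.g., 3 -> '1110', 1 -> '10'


Encode each number as n ones followed by a terminating 0:
  8 -> 111111110 (9 bits)
  11 -> 111111111110 (12 bits)
  10 -> 11111111110 (11 bits)
  3 -> 1110 (4 bits)
Total length = 9 + 12 + 11 + 4 = 36 bits.

Unary([8, 11, 10, 3]) = 111111110111111111110111111111101110 (36 bits)


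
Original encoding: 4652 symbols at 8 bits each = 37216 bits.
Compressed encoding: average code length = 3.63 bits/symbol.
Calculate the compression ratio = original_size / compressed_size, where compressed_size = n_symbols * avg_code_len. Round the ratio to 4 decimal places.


original_size = n_symbols * orig_bits = 4652 * 8 = 37216 bits
compressed_size = n_symbols * avg_code_len = 4652 * 3.63 = 16886.76 bits
ratio = original_size / compressed_size = 37216 / 16886.76 = 2.2039

Compression ratio = 2.2039


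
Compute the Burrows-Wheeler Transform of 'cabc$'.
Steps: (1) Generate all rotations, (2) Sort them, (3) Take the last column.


Rotations (sorted):
  0: $cabc -> last char: c
  1: abc$c -> last char: c
  2: bc$ca -> last char: a
  3: c$cab -> last char: b
  4: cabc$ -> last char: $


BWT = ccab$


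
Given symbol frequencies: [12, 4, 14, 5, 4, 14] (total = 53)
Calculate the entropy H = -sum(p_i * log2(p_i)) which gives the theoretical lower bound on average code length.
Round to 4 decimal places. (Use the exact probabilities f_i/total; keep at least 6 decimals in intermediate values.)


Per-symbol terms -p_i * log2(p_i) with p_i = f_i/53:
  p = 12/53 = 0.226415: log2(p) = -2.142958, -p*log2(p) = 0.485198
  p = 4/53 = 0.075472: log2(p) = -3.727920, -p*log2(p) = 0.281352
  p = 14/53 = 0.264151: log2(p) = -1.920566, -p*log2(p) = 0.507319
  p = 5/53 = 0.094340: log2(p) = -3.405992, -p*log2(p) = 0.321320
  p = 4/53 = 0.075472: log2(p) = -3.727920, -p*log2(p) = 0.281352
  p = 14/53 = 0.264151: log2(p) = -1.920566, -p*log2(p) = 0.507319
H = 0.485198 + 0.281352 + 0.507319 + 0.321320 + 0.281352 + 0.507319 = 2.383860

H = 2.3839 bits/symbol


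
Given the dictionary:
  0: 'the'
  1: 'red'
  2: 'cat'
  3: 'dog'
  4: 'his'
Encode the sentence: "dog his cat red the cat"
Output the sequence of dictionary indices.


Look up each word in the dictionary:
  'dog' -> 3
  'his' -> 4
  'cat' -> 2
  'red' -> 1
  'the' -> 0
  'cat' -> 2

Encoded: [3, 4, 2, 1, 0, 2]


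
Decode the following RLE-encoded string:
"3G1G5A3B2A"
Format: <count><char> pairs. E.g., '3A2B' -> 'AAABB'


Expanding each <count><char> pair:
  3G -> 'GGG'
  1G -> 'G'
  5A -> 'AAAAA'
  3B -> 'BBB'
  2A -> 'AA'

Decoded = GGGGAAAAABBBAA


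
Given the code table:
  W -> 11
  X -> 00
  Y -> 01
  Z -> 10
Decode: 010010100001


Decoding:
01 -> Y
00 -> X
10 -> Z
10 -> Z
00 -> X
01 -> Y


Result: YXZZXY


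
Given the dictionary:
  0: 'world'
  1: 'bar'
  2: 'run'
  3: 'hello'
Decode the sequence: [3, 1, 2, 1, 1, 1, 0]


Look up each index in the dictionary:
  3 -> 'hello'
  1 -> 'bar'
  2 -> 'run'
  1 -> 'bar'
  1 -> 'bar'
  1 -> 'bar'
  0 -> 'world'

Decoded: "hello bar run bar bar bar world"


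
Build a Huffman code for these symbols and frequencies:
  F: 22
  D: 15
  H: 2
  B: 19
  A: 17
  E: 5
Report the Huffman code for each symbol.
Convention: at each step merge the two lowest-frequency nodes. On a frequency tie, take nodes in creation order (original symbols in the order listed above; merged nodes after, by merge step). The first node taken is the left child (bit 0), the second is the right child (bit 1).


Huffman tree construction:
Step 1: Merge H(2) + E(5) = 7
Step 2: Merge (H+E)(7) + D(15) = 22
Step 3: Merge A(17) + B(19) = 36
Step 4: Merge F(22) + ((H+E)+D)(22) = 44
Step 5: Merge (A+B)(36) + (F+((H+E)+D))(44) = 80
Read each symbol's code off the tree from the root (left child = 0, right child = 1).

Codes:
  F: 10 (length 2)
  D: 111 (length 3)
  H: 1100 (length 4)
  B: 01 (length 2)
  A: 00 (length 2)
  E: 1101 (length 4)
Average code length: 189/80 = 2.3625 bits/symbol


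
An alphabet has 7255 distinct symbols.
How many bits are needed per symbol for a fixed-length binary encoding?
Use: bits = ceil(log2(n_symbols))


log2(7255) = 12.8248
Bracket: 2^12 = 4096 < 7255 <= 2^13 = 8192
So ceil(log2(7255)) = 13

bits = ceil(log2(7255)) = ceil(12.8248) = 13 bits


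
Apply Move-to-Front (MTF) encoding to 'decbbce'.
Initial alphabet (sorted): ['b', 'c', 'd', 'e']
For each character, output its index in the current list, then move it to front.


MTF encoding:
'd': index 2 in ['b', 'c', 'd', 'e'] -> ['d', 'b', 'c', 'e']
'e': index 3 in ['d', 'b', 'c', 'e'] -> ['e', 'd', 'b', 'c']
'c': index 3 in ['e', 'd', 'b', 'c'] -> ['c', 'e', 'd', 'b']
'b': index 3 in ['c', 'e', 'd', 'b'] -> ['b', 'c', 'e', 'd']
'b': index 0 in ['b', 'c', 'e', 'd'] -> ['b', 'c', 'e', 'd']
'c': index 1 in ['b', 'c', 'e', 'd'] -> ['c', 'b', 'e', 'd']
'e': index 2 in ['c', 'b', 'e', 'd'] -> ['e', 'c', 'b', 'd']


Output: [2, 3, 3, 3, 0, 1, 2]


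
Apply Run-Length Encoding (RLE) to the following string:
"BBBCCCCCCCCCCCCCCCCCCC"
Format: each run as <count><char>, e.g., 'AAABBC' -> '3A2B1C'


Scanning runs left to right:
  i=0: run of 'B' x 3 -> '3B'
  i=3: run of 'C' x 19 -> '19C'

RLE = 3B19C


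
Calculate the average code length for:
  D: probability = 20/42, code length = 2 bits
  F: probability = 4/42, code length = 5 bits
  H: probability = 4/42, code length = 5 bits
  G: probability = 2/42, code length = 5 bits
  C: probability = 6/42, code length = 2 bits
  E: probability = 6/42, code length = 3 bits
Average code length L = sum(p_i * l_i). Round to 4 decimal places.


Weighted contributions p_i * l_i:
  D: (20/42) * 2 = 40/42
  F: (4/42) * 5 = 20/42
  H: (4/42) * 5 = 20/42
  G: (2/42) * 5 = 10/42
  C: (6/42) * 2 = 12/42
  E: (6/42) * 3 = 18/42
Sum = (40 + 20 + 20 + 10 + 12 + 18)/42 = 120/42

L = 120/42 = 2.8571 bits/symbol


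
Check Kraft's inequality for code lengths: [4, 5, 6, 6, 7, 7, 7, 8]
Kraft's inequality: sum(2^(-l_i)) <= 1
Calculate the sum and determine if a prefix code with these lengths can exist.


Sum = 2^(-4) + 2^(-5) + 2^(-6) + 2^(-6) + 2^(-7) + 2^(-7) + 2^(-7) + 2^(-8)
    = 0.0625 + 0.03125 + 0.015625 + 0.015625 + 0.0078125 + 0.0078125 + 0.0078125 + 0.00390625
    = 39/256 = 0.15234375
Since 0.15234375 <= 1, Kraft's inequality IS satisfied.
A prefix code with these lengths CAN exist.

Kraft sum = 0.15234375. Satisfied.


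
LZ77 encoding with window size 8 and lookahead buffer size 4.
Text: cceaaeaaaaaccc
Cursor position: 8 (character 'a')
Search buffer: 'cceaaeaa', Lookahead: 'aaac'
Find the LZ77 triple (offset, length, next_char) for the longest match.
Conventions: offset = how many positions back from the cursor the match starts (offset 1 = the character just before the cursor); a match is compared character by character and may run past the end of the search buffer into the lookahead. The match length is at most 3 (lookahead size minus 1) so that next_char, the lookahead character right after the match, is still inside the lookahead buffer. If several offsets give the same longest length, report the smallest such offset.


Try each offset into the search buffer:
  offset=1 (pos 7, char 'a'): match length 3
  offset=2 (pos 6, char 'a'): match length 3
  offset=3 (pos 5, char 'e'): match length 0
  offset=4 (pos 4, char 'a'): match length 1
  offset=5 (pos 3, char 'a'): match length 2
  offset=6 (pos 2, char 'e'): match length 0
  offset=7 (pos 1, char 'c'): match length 0
  offset=8 (pos 0, char 'c'): match length 0
Longest match has length 3, found at offsets 1, 2; take the smallest, offset 1.
next_char = character at position 8 + 3 = 11 -> 'c'

Best match: offset=1, length=3 (matching 'aaa' starting at position 7)
LZ77 triple: (1, 3, 'c')


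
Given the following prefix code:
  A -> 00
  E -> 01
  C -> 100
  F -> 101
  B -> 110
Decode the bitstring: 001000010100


Decoding step by step:
Bits 00 -> A
Bits 100 -> C
Bits 00 -> A
Bits 101 -> F
Bits 00 -> A


Decoded message: ACAFA


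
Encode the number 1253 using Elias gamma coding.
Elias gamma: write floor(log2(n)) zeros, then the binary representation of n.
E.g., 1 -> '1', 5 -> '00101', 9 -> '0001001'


num_bits = floor(log2(1253)) + 1 = 11
leading_zeros = num_bits - 1 = 10
binary(1253) = 10011100101

Elias gamma(1253) = '0000000000' + '10011100101' = 000000000010011100101 (21 bits)


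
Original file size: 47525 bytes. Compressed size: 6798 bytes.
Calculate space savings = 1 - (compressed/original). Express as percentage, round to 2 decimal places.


ratio = compressed/original = 6798/47525 = 0.143041
savings = 1 - ratio = 1 - 0.143041 = 0.856959
as a percentage: 0.856959 * 100 = 85.7%

Space savings = 1 - 6798/47525 = 85.7%


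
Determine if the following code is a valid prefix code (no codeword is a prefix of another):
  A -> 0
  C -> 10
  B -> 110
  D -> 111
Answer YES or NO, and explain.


Checking each pair (does one codeword prefix another?):
  A='0' vs C='10': no prefix
  A='0' vs B='110': no prefix
  A='0' vs D='111': no prefix
  C='10' vs A='0': no prefix
  C='10' vs B='110': no prefix
  C='10' vs D='111': no prefix
  B='110' vs A='0': no prefix
  B='110' vs C='10': no prefix
  B='110' vs D='111': no prefix
  D='111' vs A='0': no prefix
  D='111' vs C='10': no prefix
  D='111' vs B='110': no prefix
No violation found over all pairs.

YES -- this is a valid prefix code. No codeword is a prefix of any other codeword.


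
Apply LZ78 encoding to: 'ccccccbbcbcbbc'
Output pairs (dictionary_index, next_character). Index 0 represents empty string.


LZ78 encoding steps:
Dictionary: {0: ''}
Step 1: w='' (idx 0), next='c' -> output (0, 'c'), add 'c' as idx 1
Step 2: w='c' (idx 1), next='c' -> output (1, 'c'), add 'cc' as idx 2
Step 3: w='cc' (idx 2), next='c' -> output (2, 'c'), add 'ccc' as idx 3
Step 4: w='' (idx 0), next='b' -> output (0, 'b'), add 'b' as idx 4
Step 5: w='b' (idx 4), next='c' -> output (4, 'c'), add 'bc' as idx 5
Step 6: w='bc' (idx 5), next='b' -> output (5, 'b'), add 'bcb' as idx 6
Step 7: w='bc' (idx 5), end of input -> output (5, '')


Encoded: [(0, 'c'), (1, 'c'), (2, 'c'), (0, 'b'), (4, 'c'), (5, 'b'), (5, '')]


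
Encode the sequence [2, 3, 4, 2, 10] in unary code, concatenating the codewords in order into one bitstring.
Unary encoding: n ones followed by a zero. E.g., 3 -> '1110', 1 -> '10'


Encode each number as n ones followed by a terminating 0:
  2 -> 110 (3 bits)
  3 -> 1110 (4 bits)
  4 -> 11110 (5 bits)
  2 -> 110 (3 bits)
  10 -> 11111111110 (11 bits)
Total length = 3 + 4 + 5 + 3 + 11 = 26 bits.

Unary([2, 3, 4, 2, 10]) = 11011101111011011111111110 (26 bits)


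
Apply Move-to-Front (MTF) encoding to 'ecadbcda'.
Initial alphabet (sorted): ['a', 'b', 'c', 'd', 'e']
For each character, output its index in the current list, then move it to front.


MTF encoding:
'e': index 4 in ['a', 'b', 'c', 'd', 'e'] -> ['e', 'a', 'b', 'c', 'd']
'c': index 3 in ['e', 'a', 'b', 'c', 'd'] -> ['c', 'e', 'a', 'b', 'd']
'a': index 2 in ['c', 'e', 'a', 'b', 'd'] -> ['a', 'c', 'e', 'b', 'd']
'd': index 4 in ['a', 'c', 'e', 'b', 'd'] -> ['d', 'a', 'c', 'e', 'b']
'b': index 4 in ['d', 'a', 'c', 'e', 'b'] -> ['b', 'd', 'a', 'c', 'e']
'c': index 3 in ['b', 'd', 'a', 'c', 'e'] -> ['c', 'b', 'd', 'a', 'e']
'd': index 2 in ['c', 'b', 'd', 'a', 'e'] -> ['d', 'c', 'b', 'a', 'e']
'a': index 3 in ['d', 'c', 'b', 'a', 'e'] -> ['a', 'd', 'c', 'b', 'e']


Output: [4, 3, 2, 4, 4, 3, 2, 3]


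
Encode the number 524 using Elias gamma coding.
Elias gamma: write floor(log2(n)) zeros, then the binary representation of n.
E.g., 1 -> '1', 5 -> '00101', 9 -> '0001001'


num_bits = floor(log2(524)) + 1 = 10
leading_zeros = num_bits - 1 = 9
binary(524) = 1000001100

Elias gamma(524) = '000000000' + '1000001100' = 0000000001000001100 (19 bits)


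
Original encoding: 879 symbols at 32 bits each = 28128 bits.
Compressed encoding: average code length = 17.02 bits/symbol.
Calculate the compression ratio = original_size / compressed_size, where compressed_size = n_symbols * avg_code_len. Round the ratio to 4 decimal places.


original_size = n_symbols * orig_bits = 879 * 32 = 28128 bits
compressed_size = n_symbols * avg_code_len = 879 * 17.02 = 14960.58 bits
ratio = original_size / compressed_size = 28128 / 14960.58 = 1.8801

Compression ratio = 1.8801


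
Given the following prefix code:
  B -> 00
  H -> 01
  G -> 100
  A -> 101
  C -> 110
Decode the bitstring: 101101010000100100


Decoding step by step:
Bits 101 -> A
Bits 101 -> A
Bits 01 -> H
Bits 00 -> B
Bits 00 -> B
Bits 100 -> G
Bits 100 -> G


Decoded message: AAHBBGG


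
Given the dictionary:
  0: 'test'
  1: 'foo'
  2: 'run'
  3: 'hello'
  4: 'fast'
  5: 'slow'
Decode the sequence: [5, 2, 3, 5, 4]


Look up each index in the dictionary:
  5 -> 'slow'
  2 -> 'run'
  3 -> 'hello'
  5 -> 'slow'
  4 -> 'fast'

Decoded: "slow run hello slow fast"


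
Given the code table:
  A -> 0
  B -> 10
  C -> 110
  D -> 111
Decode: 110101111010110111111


Decoding:
110 -> C
10 -> B
111 -> D
10 -> B
10 -> B
110 -> C
111 -> D
111 -> D


Result: CBDBBCDD


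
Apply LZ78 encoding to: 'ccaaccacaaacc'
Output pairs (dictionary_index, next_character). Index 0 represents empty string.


LZ78 encoding steps:
Dictionary: {0: ''}
Step 1: w='' (idx 0), next='c' -> output (0, 'c'), add 'c' as idx 1
Step 2: w='c' (idx 1), next='a' -> output (1, 'a'), add 'ca' as idx 2
Step 3: w='' (idx 0), next='a' -> output (0, 'a'), add 'a' as idx 3
Step 4: w='c' (idx 1), next='c' -> output (1, 'c'), add 'cc' as idx 4
Step 5: w='a' (idx 3), next='c' -> output (3, 'c'), add 'ac' as idx 5
Step 6: w='a' (idx 3), next='a' -> output (3, 'a'), add 'aa' as idx 6
Step 7: w='ac' (idx 5), next='c' -> output (5, 'c'), add 'acc' as idx 7


Encoded: [(0, 'c'), (1, 'a'), (0, 'a'), (1, 'c'), (3, 'c'), (3, 'a'), (5, 'c')]


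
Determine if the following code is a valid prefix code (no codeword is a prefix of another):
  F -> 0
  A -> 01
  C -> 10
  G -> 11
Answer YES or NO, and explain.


Checking each pair (does one codeword prefix another?):
  F='0' vs A='01': prefix -- VIOLATION

NO -- this is NOT a valid prefix code. F (0) is a prefix of A (01).


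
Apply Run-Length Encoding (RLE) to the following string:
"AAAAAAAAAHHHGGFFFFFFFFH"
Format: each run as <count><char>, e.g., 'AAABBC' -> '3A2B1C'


Scanning runs left to right:
  i=0: run of 'A' x 9 -> '9A'
  i=9: run of 'H' x 3 -> '3H'
  i=12: run of 'G' x 2 -> '2G'
  i=14: run of 'F' x 8 -> '8F'
  i=22: run of 'H' x 1 -> '1H'

RLE = 9A3H2G8F1H


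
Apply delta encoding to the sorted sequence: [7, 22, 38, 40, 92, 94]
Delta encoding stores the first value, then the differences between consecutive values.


First value: 7
Deltas:
  22 - 7 = 15
  38 - 22 = 16
  40 - 38 = 2
  92 - 40 = 52
  94 - 92 = 2


Delta encoded: [7, 15, 16, 2, 52, 2]


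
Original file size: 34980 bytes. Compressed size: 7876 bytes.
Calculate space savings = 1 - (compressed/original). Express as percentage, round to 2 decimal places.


ratio = compressed/original = 7876/34980 = 0.225157
savings = 1 - ratio = 1 - 0.225157 = 0.774843
as a percentage: 0.774843 * 100 = 77.48%

Space savings = 1 - 7876/34980 = 77.48%


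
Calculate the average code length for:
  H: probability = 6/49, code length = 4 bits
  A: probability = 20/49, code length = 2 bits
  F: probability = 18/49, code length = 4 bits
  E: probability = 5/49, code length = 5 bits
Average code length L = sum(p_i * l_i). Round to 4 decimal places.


Weighted contributions p_i * l_i:
  H: (6/49) * 4 = 24/49
  A: (20/49) * 2 = 40/49
  F: (18/49) * 4 = 72/49
  E: (5/49) * 5 = 25/49
Sum = (24 + 40 + 72 + 25)/49 = 161/49

L = 161/49 = 3.2857 bits/symbol


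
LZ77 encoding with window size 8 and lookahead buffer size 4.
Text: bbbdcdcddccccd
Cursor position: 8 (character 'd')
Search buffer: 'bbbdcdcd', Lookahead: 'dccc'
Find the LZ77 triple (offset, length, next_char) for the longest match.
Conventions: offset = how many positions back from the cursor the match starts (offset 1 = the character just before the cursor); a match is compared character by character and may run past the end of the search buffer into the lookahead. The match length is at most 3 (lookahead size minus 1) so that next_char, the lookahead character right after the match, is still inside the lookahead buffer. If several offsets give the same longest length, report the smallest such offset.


Try each offset into the search buffer:
  offset=1 (pos 7, char 'd'): match length 1
  offset=2 (pos 6, char 'c'): match length 0
  offset=3 (pos 5, char 'd'): match length 2
  offset=4 (pos 4, char 'c'): match length 0
  offset=5 (pos 3, char 'd'): match length 2
  offset=6 (pos 2, char 'b'): match length 0
  offset=7 (pos 1, char 'b'): match length 0
  offset=8 (pos 0, char 'b'): match length 0
Longest match has length 2, found at offsets 3, 5; take the smallest, offset 3.
next_char = character at position 8 + 2 = 10 -> 'c'

Best match: offset=3, length=2 (matching 'dc' starting at position 5)
LZ77 triple: (3, 2, 'c')


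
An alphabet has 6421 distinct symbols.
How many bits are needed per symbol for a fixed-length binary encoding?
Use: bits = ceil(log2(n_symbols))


log2(6421) = 12.6486
Bracket: 2^12 = 4096 < 6421 <= 2^13 = 8192
So ceil(log2(6421)) = 13

bits = ceil(log2(6421)) = ceil(12.6486) = 13 bits


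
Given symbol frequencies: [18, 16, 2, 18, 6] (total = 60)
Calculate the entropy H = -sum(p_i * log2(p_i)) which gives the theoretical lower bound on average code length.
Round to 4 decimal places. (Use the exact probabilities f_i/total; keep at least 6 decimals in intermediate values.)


Per-symbol terms -p_i * log2(p_i) with p_i = f_i/60:
  p = 18/60 = 0.300000: log2(p) = -1.736966, -p*log2(p) = 0.521090
  p = 16/60 = 0.266667: log2(p) = -1.906891, -p*log2(p) = 0.508504
  p = 2/60 = 0.033333: log2(p) = -4.906891, -p*log2(p) = 0.163563
  p = 18/60 = 0.300000: log2(p) = -1.736966, -p*log2(p) = 0.521090
  p = 6/60 = 0.100000: log2(p) = -3.321928, -p*log2(p) = 0.332193
H = 0.521090 + 0.508504 + 0.163563 + 0.521090 + 0.332193 = 2.046440

H = 2.0464 bits/symbol


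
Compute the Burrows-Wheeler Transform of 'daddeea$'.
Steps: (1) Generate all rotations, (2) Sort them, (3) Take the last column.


Rotations (sorted):
  0: $daddeea -> last char: a
  1: a$daddee -> last char: e
  2: addeea$d -> last char: d
  3: daddeea$ -> last char: $
  4: ddeea$da -> last char: a
  5: deea$dad -> last char: d
  6: ea$dadde -> last char: e
  7: eea$dadd -> last char: d


BWT = aed$aded


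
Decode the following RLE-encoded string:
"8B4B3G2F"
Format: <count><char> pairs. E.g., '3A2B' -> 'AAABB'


Expanding each <count><char> pair:
  8B -> 'BBBBBBBB'
  4B -> 'BBBB'
  3G -> 'GGG'
  2F -> 'FF'

Decoded = BBBBBBBBBBBBGGGFF


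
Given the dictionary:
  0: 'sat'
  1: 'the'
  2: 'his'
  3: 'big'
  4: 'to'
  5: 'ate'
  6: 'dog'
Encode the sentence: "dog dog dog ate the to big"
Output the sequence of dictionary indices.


Look up each word in the dictionary:
  'dog' -> 6
  'dog' -> 6
  'dog' -> 6
  'ate' -> 5
  'the' -> 1
  'to' -> 4
  'big' -> 3

Encoded: [6, 6, 6, 5, 1, 4, 3]


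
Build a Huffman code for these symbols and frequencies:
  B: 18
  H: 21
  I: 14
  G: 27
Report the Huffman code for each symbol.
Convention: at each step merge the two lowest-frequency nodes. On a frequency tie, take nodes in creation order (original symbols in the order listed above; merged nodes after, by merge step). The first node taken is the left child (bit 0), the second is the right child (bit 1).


Huffman tree construction:
Step 1: Merge I(14) + B(18) = 32
Step 2: Merge H(21) + G(27) = 48
Step 3: Merge (I+B)(32) + (H+G)(48) = 80
Read each symbol's code off the tree from the root (left child = 0, right child = 1).

Codes:
  B: 01 (length 2)
  H: 10 (length 2)
  I: 00 (length 2)
  G: 11 (length 2)
Average code length: 160/80 = 2.0000 bits/symbol


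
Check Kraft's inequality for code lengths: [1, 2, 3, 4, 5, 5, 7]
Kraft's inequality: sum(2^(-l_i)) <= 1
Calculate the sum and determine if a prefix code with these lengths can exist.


Sum = 2^(-1) + 2^(-2) + 2^(-3) + 2^(-4) + 2^(-5) + 2^(-5) + 2^(-7)
    = 0.5 + 0.25 + 0.125 + 0.0625 + 0.03125 + 0.03125 + 0.0078125
    = 129/128 = 1.0078125
Since 1.0078125 > 1, Kraft's inequality is NOT satisfied.
A prefix code with these lengths CANNOT exist.

Kraft sum = 1.0078125. Not satisfied.


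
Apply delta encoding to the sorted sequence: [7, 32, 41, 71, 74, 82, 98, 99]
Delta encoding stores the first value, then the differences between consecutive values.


First value: 7
Deltas:
  32 - 7 = 25
  41 - 32 = 9
  71 - 41 = 30
  74 - 71 = 3
  82 - 74 = 8
  98 - 82 = 16
  99 - 98 = 1


Delta encoded: [7, 25, 9, 30, 3, 8, 16, 1]


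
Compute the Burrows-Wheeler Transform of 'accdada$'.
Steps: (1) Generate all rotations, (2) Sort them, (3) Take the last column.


Rotations (sorted):
  0: $accdada -> last char: a
  1: a$accdad -> last char: d
  2: accdada$ -> last char: $
  3: ada$accd -> last char: d
  4: ccdada$a -> last char: a
  5: cdada$ac -> last char: c
  6: da$accda -> last char: a
  7: dada$acc -> last char: c


BWT = ad$dacac


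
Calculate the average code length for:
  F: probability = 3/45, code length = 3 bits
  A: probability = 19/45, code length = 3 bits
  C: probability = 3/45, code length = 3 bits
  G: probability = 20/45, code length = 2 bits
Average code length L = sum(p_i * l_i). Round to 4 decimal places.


Weighted contributions p_i * l_i:
  F: (3/45) * 3 = 9/45
  A: (19/45) * 3 = 57/45
  C: (3/45) * 3 = 9/45
  G: (20/45) * 2 = 40/45
Sum = (9 + 57 + 9 + 40)/45 = 115/45

L = 115/45 = 2.5556 bits/symbol


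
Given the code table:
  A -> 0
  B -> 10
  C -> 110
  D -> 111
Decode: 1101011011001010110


Decoding:
110 -> C
10 -> B
110 -> C
110 -> C
0 -> A
10 -> B
10 -> B
110 -> C


Result: CBCCABBC


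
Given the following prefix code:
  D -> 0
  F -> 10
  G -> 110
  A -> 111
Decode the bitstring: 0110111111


Decoding step by step:
Bits 0 -> D
Bits 110 -> G
Bits 111 -> A
Bits 111 -> A


Decoded message: DGAA


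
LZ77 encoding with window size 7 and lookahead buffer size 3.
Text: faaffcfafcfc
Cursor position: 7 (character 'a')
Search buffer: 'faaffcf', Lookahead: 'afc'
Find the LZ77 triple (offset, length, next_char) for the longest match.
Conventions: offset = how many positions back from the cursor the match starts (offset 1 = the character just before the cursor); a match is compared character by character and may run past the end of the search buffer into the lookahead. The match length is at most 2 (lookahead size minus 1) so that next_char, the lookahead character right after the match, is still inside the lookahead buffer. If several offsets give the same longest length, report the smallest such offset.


Try each offset into the search buffer:
  offset=1 (pos 6, char 'f'): match length 0
  offset=2 (pos 5, char 'c'): match length 0
  offset=3 (pos 4, char 'f'): match length 0
  offset=4 (pos 3, char 'f'): match length 0
  offset=5 (pos 2, char 'a'): match length 2
  offset=6 (pos 1, char 'a'): match length 1
  offset=7 (pos 0, char 'f'): match length 0
Longest match has length 2 at offset 5.
next_char = character at position 7 + 2 = 9 -> 'c'

Best match: offset=5, length=2 (matching 'af' starting at position 2)
LZ77 triple: (5, 2, 'c')
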